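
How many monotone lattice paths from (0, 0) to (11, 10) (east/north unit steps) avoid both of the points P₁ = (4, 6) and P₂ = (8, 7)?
Number of paths = 175716

Inclusion–exclusion. Total paths: C(21, 11) = 352716. Through P₁: C(10, 4)·C(11, 7) = 69300. Through P₂: C(15, 8)·C(6, 3) = 128700. Since P₁ is strictly southwest of P₂, a monotone path through both must visit P₁ then P₂; paths through both = C(10, 4)·C(5, 4)·C(6, 3) = 21000. Avoid both = 352716 − 69300 − 128700 + 21000 = 175716.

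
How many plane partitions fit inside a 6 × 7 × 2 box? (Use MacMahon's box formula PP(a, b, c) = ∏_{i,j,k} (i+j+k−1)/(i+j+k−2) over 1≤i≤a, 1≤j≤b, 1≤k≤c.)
PP(6, 7, 2) = 736164

Evaluate the triple product over i = 1..6, j = 1..7, k = 1..2. The factors are (2/1) · (3/2) · (3/2) · (4/3) · (4/3) · (5/4) · (5/4) · (6/5) · … (84 factors total). The numerators and denominators telescope so the product is an integer; carrying out the multiplication exactly gives PP(6, 7, 2) = 736164.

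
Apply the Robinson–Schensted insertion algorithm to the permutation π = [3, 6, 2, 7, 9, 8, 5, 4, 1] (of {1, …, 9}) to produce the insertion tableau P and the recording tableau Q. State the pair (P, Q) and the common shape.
P = [1, 4, 7, 8] / [2, 5] / [3] / [6] / [9];  Q = [1, 2, 4, 5] / [3, 6] / [7] / [8] / [9];  common shape = (4, 2, 1, 1, 1)

Row-insert the values π_1, π_2, … into P one at a time, bumping the leftmost entry strictly greater than the inserted value down to the next row. The recording tableau Q records, in position (i, j), the step at which that cell was added to P.
  Insert 3 (step 1): P = [3];  Q = [1]
  Insert 6 (step 2): P = [3, 6];  Q = [1, 2]
  Insert 2 (step 3): P = [2, 6] / [3];  Q = [1, 2] / [3]
  Insert 7 (step 4): P = [2, 6, 7] / [3];  Q = [1, 2, 4] / [3]
  Insert 9 (step 5): P = [2, 6, 7, 9] / [3];  Q = [1, 2, 4, 5] / [3]
  Insert 8 (step 6): P = [2, 6, 7, 8] / [3, 9];  Q = [1, 2, 4, 5] / [3, 6]
  Insert 5 (step 7): P = [2, 5, 7, 8] / [3, 6] / [9];  Q = [1, 2, 4, 5] / [3, 6] / [7]
  Insert 4 (step 8): P = [2, 4, 7, 8] / [3, 5] / [6] / [9];  Q = [1, 2, 4, 5] / [3, 6] / [7] / [8]
  Insert 1 (step 9): P = [1, 4, 7, 8] / [2, 5] / [3] / [6] / [9];  Q = [1, 2, 4, 5] / [3, 6] / [7] / [8] / [9]
Final shape: (4, 2, 1, 1, 1).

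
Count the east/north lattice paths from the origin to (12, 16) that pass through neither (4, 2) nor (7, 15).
Number of paths = 24652341

Inclusion–exclusion. Total paths: C(28, 12) = 30421755. Through P₁: C(6, 4)·C(22, 8) = 4796550. Through P₂: C(22, 7)·C(6, 5) = 1023264. Since P₁ is strictly southwest of P₂, a monotone path through both must visit P₁ then P₂; paths through both = C(6, 4)·C(16, 3)·C(6, 5) = 50400. Avoid both = 30421755 − 4796550 − 1023264 + 50400 = 24652341.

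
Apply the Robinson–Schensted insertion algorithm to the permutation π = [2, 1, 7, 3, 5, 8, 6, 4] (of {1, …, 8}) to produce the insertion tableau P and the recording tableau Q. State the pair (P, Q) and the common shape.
P = [1, 3, 4, 6] / [2, 5, 8] / [7];  Q = [1, 3, 5, 6] / [2, 4, 7] / [8];  common shape = (4, 3, 1)

Row-insert the values π_1, π_2, … into P one at a time, bumping the leftmost entry strictly greater than the inserted value down to the next row. The recording tableau Q records, in position (i, j), the step at which that cell was added to P.
  Insert 2 (step 1): P = [2];  Q = [1]
  Insert 1 (step 2): P = [1] / [2];  Q = [1] / [2]
  Insert 7 (step 3): P = [1, 7] / [2];  Q = [1, 3] / [2]
  Insert 3 (step 4): P = [1, 3] / [2, 7];  Q = [1, 3] / [2, 4]
  Insert 5 (step 5): P = [1, 3, 5] / [2, 7];  Q = [1, 3, 5] / [2, 4]
  Insert 8 (step 6): P = [1, 3, 5, 8] / [2, 7];  Q = [1, 3, 5, 6] / [2, 4]
  Insert 6 (step 7): P = [1, 3, 5, 6] / [2, 7, 8];  Q = [1, 3, 5, 6] / [2, 4, 7]
  Insert 4 (step 8): P = [1, 3, 4, 6] / [2, 5, 8] / [7];  Q = [1, 3, 5, 6] / [2, 4, 7] / [8]
Final shape: (4, 3, 1).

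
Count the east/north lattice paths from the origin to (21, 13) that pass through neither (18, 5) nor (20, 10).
Number of paths = 805078131

Inclusion–exclusion. Total paths: C(34, 21) = 927983760. Through P₁: C(23, 18)·C(11, 3) = 5552085. Through P₂: C(30, 20)·C(4, 1) = 120180060. Since P₁ is strictly southwest of P₂, a monotone path through both must visit P₁ then P₂; paths through both = C(23, 18)·C(7, 2)·C(4, 1) = 2826516. Avoid both = 927983760 − 5552085 − 120180060 + 2826516 = 805078131.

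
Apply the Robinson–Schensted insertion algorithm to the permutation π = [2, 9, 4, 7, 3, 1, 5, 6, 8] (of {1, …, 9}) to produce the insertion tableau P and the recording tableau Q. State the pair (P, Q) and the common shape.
P = [1, 3, 5, 6, 8] / [2, 7] / [4] / [9];  Q = [1, 2, 4, 8, 9] / [3, 7] / [5] / [6];  common shape = (5, 2, 1, 1)

Row-insert the values π_1, π_2, … into P one at a time, bumping the leftmost entry strictly greater than the inserted value down to the next row. The recording tableau Q records, in position (i, j), the step at which that cell was added to P.
  Insert 2 (step 1): P = [2];  Q = [1]
  Insert 9 (step 2): P = [2, 9];  Q = [1, 2]
  Insert 4 (step 3): P = [2, 4] / [9];  Q = [1, 2] / [3]
  Insert 7 (step 4): P = [2, 4, 7] / [9];  Q = [1, 2, 4] / [3]
  Insert 3 (step 5): P = [2, 3, 7] / [4] / [9];  Q = [1, 2, 4] / [3] / [5]
  Insert 1 (step 6): P = [1, 3, 7] / [2] / [4] / [9];  Q = [1, 2, 4] / [3] / [5] / [6]
  Insert 5 (step 7): P = [1, 3, 5] / [2, 7] / [4] / [9];  Q = [1, 2, 4] / [3, 7] / [5] / [6]
  Insert 6 (step 8): P = [1, 3, 5, 6] / [2, 7] / [4] / [9];  Q = [1, 2, 4, 8] / [3, 7] / [5] / [6]
  Insert 8 (step 9): P = [1, 3, 5, 6, 8] / [2, 7] / [4] / [9];  Q = [1, 2, 4, 8, 9] / [3, 7] / [5] / [6]
Final shape: (5, 2, 1, 1).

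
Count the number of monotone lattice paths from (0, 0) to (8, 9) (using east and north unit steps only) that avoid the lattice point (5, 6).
Number of paths = 15070

Total paths from (0, 0) to (8, 9): C(17, 8) = 24310. Paths through (5, 6): (paths (0, 0) → (5, 6)) × (paths (5, 6) → (8, 9)) = C(11, 5) · C(6, 3) = 462 · 20 = 9240. Avoidance count = 24310 − 9240 = 15070.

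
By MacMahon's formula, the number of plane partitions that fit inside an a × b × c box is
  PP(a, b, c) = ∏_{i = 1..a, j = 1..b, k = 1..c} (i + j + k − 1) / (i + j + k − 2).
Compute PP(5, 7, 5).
PP(5, 7, 5) = 30107635272

Evaluate the triple product over i = 1..5, j = 1..7, k = 1..5. The factors are (2/1) · (3/2) · (4/3) · (5/4) · (6/5) · (3/2) · (4/3) · (5/4) · … (175 factors total). The numerators and denominators telescope so the product is an integer; carrying out the multiplication exactly gives PP(5, 7, 5) = 30107635272.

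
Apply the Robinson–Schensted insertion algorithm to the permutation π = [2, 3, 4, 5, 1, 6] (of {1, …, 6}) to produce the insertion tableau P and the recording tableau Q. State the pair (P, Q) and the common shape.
P = [1, 3, 4, 5, 6] / [2];  Q = [1, 2, 3, 4, 6] / [5];  common shape = (5, 1)

Row-insert the values π_1, π_2, … into P one at a time, bumping the leftmost entry strictly greater than the inserted value down to the next row. The recording tableau Q records, in position (i, j), the step at which that cell was added to P.
  Insert 2 (step 1): P = [2];  Q = [1]
  Insert 3 (step 2): P = [2, 3];  Q = [1, 2]
  Insert 4 (step 3): P = [2, 3, 4];  Q = [1, 2, 3]
  Insert 5 (step 4): P = [2, 3, 4, 5];  Q = [1, 2, 3, 4]
  Insert 1 (step 5): P = [1, 3, 4, 5] / [2];  Q = [1, 2, 3, 4] / [5]
  Insert 6 (step 6): P = [1, 3, 4, 5, 6] / [2];  Q = [1, 2, 3, 4, 6] / [5]
Final shape: (5, 1).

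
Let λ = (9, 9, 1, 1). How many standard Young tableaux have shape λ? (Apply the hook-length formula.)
# SYT of shape (9, 9, 1, 1) = 629850

Hook-length formula: f^λ = n! / Π hook(c), product over all cells c of the Young diagram. For λ = (9, 9, 1, 1), n = 20 boxes. Hook lengths by row (left-to-right, top-to-bottom): [12, 9, 8, 7, 6, 5, 4, 3, 2]; [11, 8, 7, 6, 5, 4, 3, 2, 1]; [2]; [1]. Product of hooks = 3862668902400. So f^λ = 20! / 3862668902400 = 2432902008176640000 / 3862668902400 = 629850.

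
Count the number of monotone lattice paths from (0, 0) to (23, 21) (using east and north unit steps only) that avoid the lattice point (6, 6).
Number of paths = 1489888606800

Total paths from (0, 0) to (23, 21): C(44, 23) = 2012616400080. Paths through (6, 6): (paths (0, 0) → (6, 6)) × (paths (6, 6) → (23, 21)) = C(12, 6) · C(32, 17) = 924 · 565722720 = 522727793280. Avoidance count = 2012616400080 − 522727793280 = 1489888606800.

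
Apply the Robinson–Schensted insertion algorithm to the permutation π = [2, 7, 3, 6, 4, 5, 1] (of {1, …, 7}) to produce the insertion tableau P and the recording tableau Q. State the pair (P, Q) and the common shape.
P = [1, 3, 4, 5] / [2] / [6] / [7];  Q = [1, 2, 4, 6] / [3] / [5] / [7];  common shape = (4, 1, 1, 1)

Row-insert the values π_1, π_2, … into P one at a time, bumping the leftmost entry strictly greater than the inserted value down to the next row. The recording tableau Q records, in position (i, j), the step at which that cell was added to P.
  Insert 2 (step 1): P = [2];  Q = [1]
  Insert 7 (step 2): P = [2, 7];  Q = [1, 2]
  Insert 3 (step 3): P = [2, 3] / [7];  Q = [1, 2] / [3]
  Insert 6 (step 4): P = [2, 3, 6] / [7];  Q = [1, 2, 4] / [3]
  Insert 4 (step 5): P = [2, 3, 4] / [6] / [7];  Q = [1, 2, 4] / [3] / [5]
  Insert 5 (step 6): P = [2, 3, 4, 5] / [6] / [7];  Q = [1, 2, 4, 6] / [3] / [5]
  Insert 1 (step 7): P = [1, 3, 4, 5] / [2] / [6] / [7];  Q = [1, 2, 4, 6] / [3] / [5] / [7]
Final shape: (4, 1, 1, 1).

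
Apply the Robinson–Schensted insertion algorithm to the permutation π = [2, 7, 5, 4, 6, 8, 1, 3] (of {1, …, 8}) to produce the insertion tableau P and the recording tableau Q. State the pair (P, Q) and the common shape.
P = [1, 3, 6, 8] / [2, 4] / [5] / [7];  Q = [1, 2, 5, 6] / [3, 8] / [4] / [7];  common shape = (4, 2, 1, 1)

Row-insert the values π_1, π_2, … into P one at a time, bumping the leftmost entry strictly greater than the inserted value down to the next row. The recording tableau Q records, in position (i, j), the step at which that cell was added to P.
  Insert 2 (step 1): P = [2];  Q = [1]
  Insert 7 (step 2): P = [2, 7];  Q = [1, 2]
  Insert 5 (step 3): P = [2, 5] / [7];  Q = [1, 2] / [3]
  Insert 4 (step 4): P = [2, 4] / [5] / [7];  Q = [1, 2] / [3] / [4]
  Insert 6 (step 5): P = [2, 4, 6] / [5] / [7];  Q = [1, 2, 5] / [3] / [4]
  Insert 8 (step 6): P = [2, 4, 6, 8] / [5] / [7];  Q = [1, 2, 5, 6] / [3] / [4]
  Insert 1 (step 7): P = [1, 4, 6, 8] / [2] / [5] / [7];  Q = [1, 2, 5, 6] / [3] / [4] / [7]
  Insert 3 (step 8): P = [1, 3, 6, 8] / [2, 4] / [5] / [7];  Q = [1, 2, 5, 6] / [3, 8] / [4] / [7]
Final shape: (4, 2, 1, 1).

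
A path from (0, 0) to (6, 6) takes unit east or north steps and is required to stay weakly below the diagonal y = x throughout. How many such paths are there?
Number of paths = 132

By the reflection principle (André's argument), the number of monotone paths to (6, 6) with n ≤ m that never go above y = x is C(12, 6) − C(12, 7) = 924 − 792 = 132.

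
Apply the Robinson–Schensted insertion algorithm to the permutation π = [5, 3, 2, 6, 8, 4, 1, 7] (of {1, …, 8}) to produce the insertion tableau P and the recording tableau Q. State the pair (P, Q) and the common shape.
P = [1, 4, 7] / [2, 6, 8] / [3] / [5];  Q = [1, 4, 5] / [2, 6, 8] / [3] / [7];  common shape = (3, 3, 1, 1)

Row-insert the values π_1, π_2, … into P one at a time, bumping the leftmost entry strictly greater than the inserted value down to the next row. The recording tableau Q records, in position (i, j), the step at which that cell was added to P.
  Insert 5 (step 1): P = [5];  Q = [1]
  Insert 3 (step 2): P = [3] / [5];  Q = [1] / [2]
  Insert 2 (step 3): P = [2] / [3] / [5];  Q = [1] / [2] / [3]
  Insert 6 (step 4): P = [2, 6] / [3] / [5];  Q = [1, 4] / [2] / [3]
  Insert 8 (step 5): P = [2, 6, 8] / [3] / [5];  Q = [1, 4, 5] / [2] / [3]
  Insert 4 (step 6): P = [2, 4, 8] / [3, 6] / [5];  Q = [1, 4, 5] / [2, 6] / [3]
  Insert 1 (step 7): P = [1, 4, 8] / [2, 6] / [3] / [5];  Q = [1, 4, 5] / [2, 6] / [3] / [7]
  Insert 7 (step 8): P = [1, 4, 7] / [2, 6, 8] / [3] / [5];  Q = [1, 4, 5] / [2, 6, 8] / [3] / [7]
Final shape: (3, 3, 1, 1).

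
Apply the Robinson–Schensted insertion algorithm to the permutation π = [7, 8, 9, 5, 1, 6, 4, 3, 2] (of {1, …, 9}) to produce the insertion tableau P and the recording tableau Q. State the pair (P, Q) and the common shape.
P = [1, 2, 9] / [3, 6] / [4, 8] / [5] / [7];  Q = [1, 2, 3] / [4, 6] / [5, 7] / [8] / [9];  common shape = (3, 2, 2, 1, 1)

Row-insert the values π_1, π_2, … into P one at a time, bumping the leftmost entry strictly greater than the inserted value down to the next row. The recording tableau Q records, in position (i, j), the step at which that cell was added to P.
  Insert 7 (step 1): P = [7];  Q = [1]
  Insert 8 (step 2): P = [7, 8];  Q = [1, 2]
  Insert 9 (step 3): P = [7, 8, 9];  Q = [1, 2, 3]
  Insert 5 (step 4): P = [5, 8, 9] / [7];  Q = [1, 2, 3] / [4]
  Insert 1 (step 5): P = [1, 8, 9] / [5] / [7];  Q = [1, 2, 3] / [4] / [5]
  Insert 6 (step 6): P = [1, 6, 9] / [5, 8] / [7];  Q = [1, 2, 3] / [4, 6] / [5]
  Insert 4 (step 7): P = [1, 4, 9] / [5, 6] / [7, 8];  Q = [1, 2, 3] / [4, 6] / [5, 7]
  Insert 3 (step 8): P = [1, 3, 9] / [4, 6] / [5, 8] / [7];  Q = [1, 2, 3] / [4, 6] / [5, 7] / [8]
  Insert 2 (step 9): P = [1, 2, 9] / [3, 6] / [4, 8] / [5] / [7];  Q = [1, 2, 3] / [4, 6] / [5, 7] / [8] / [9]
Final shape: (3, 2, 2, 1, 1).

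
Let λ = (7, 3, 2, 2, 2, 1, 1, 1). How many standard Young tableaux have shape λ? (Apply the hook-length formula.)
# SYT of shape (7, 3, 2, 2, 2, 1, 1, 1) = 17736576

Hook-length formula: f^λ = n! / Π hook(c), product over all cells c of the Young diagram. For λ = (7, 3, 2, 2, 2, 1, 1, 1), n = 19 boxes. Hook lengths by row (left-to-right, top-to-bottom): [14, 10, 6, 4, 3, 2, 1]; [9, 5, 1]; [7, 3]; [6, 2]; [5, 1]; [3]; [2]; [1]. Product of hooks = 6858432000. So f^λ = 19! / 6858432000 = 121645100408832000 / 6858432000 = 17736576.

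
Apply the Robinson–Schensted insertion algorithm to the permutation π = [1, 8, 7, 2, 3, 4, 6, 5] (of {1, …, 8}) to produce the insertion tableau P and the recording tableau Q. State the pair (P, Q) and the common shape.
P = [1, 2, 3, 4, 5] / [6] / [7] / [8];  Q = [1, 2, 5, 6, 7] / [3] / [4] / [8];  common shape = (5, 1, 1, 1)

Row-insert the values π_1, π_2, … into P one at a time, bumping the leftmost entry strictly greater than the inserted value down to the next row. The recording tableau Q records, in position (i, j), the step at which that cell was added to P.
  Insert 1 (step 1): P = [1];  Q = [1]
  Insert 8 (step 2): P = [1, 8];  Q = [1, 2]
  Insert 7 (step 3): P = [1, 7] / [8];  Q = [1, 2] / [3]
  Insert 2 (step 4): P = [1, 2] / [7] / [8];  Q = [1, 2] / [3] / [4]
  Insert 3 (step 5): P = [1, 2, 3] / [7] / [8];  Q = [1, 2, 5] / [3] / [4]
  Insert 4 (step 6): P = [1, 2, 3, 4] / [7] / [8];  Q = [1, 2, 5, 6] / [3] / [4]
  Insert 6 (step 7): P = [1, 2, 3, 4, 6] / [7] / [8];  Q = [1, 2, 5, 6, 7] / [3] / [4]
  Insert 5 (step 8): P = [1, 2, 3, 4, 5] / [6] / [7] / [8];  Q = [1, 2, 5, 6, 7] / [3] / [4] / [8]
Final shape: (5, 1, 1, 1).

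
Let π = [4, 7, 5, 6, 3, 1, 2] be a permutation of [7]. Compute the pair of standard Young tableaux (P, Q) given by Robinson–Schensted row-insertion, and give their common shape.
P = [1, 2, 6] / [3, 5] / [4] / [7];  Q = [1, 2, 4] / [3, 7] / [5] / [6];  common shape = (3, 2, 1, 1)

Row-insert the values π_1, π_2, … into P one at a time, bumping the leftmost entry strictly greater than the inserted value down to the next row. The recording tableau Q records, in position (i, j), the step at which that cell was added to P.
  Insert 4 (step 1): P = [4];  Q = [1]
  Insert 7 (step 2): P = [4, 7];  Q = [1, 2]
  Insert 5 (step 3): P = [4, 5] / [7];  Q = [1, 2] / [3]
  Insert 6 (step 4): P = [4, 5, 6] / [7];  Q = [1, 2, 4] / [3]
  Insert 3 (step 5): P = [3, 5, 6] / [4] / [7];  Q = [1, 2, 4] / [3] / [5]
  Insert 1 (step 6): P = [1, 5, 6] / [3] / [4] / [7];  Q = [1, 2, 4] / [3] / [5] / [6]
  Insert 2 (step 7): P = [1, 2, 6] / [3, 5] / [4] / [7];  Q = [1, 2, 4] / [3, 7] / [5] / [6]
Final shape: (3, 2, 1, 1).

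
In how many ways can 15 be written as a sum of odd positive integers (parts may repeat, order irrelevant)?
p_odd(15) = 27

Partitions of 15 using only odd parts 1, 3, 5, …: 15, 13+1+1, 11+3+1, 11+1+1+1+1, 9+5+1, 9+3+3, 9+3+1+1+1, 9+1+1+1+1+1+1, 7+7+1, 7+5+3, 7+5+1+1+1, 7+3+3+1+1, 7+3+1+1+1+1+1, 7+1+1+1+1+1+1+1+1, 5+5+5, 5+5+3+1+1, 5+5+1+1+1+1+1, 5+3+3+3+1, 5+3+3+1+1+1+1, 5+3+1+1+1+1+1+1+1, 5+1+1+1+1+1+1+1+1+1+1, 3+3+3+3+3, 3+3+3+3+1+1+1, 3+3+3+1+1+1+1+1+1, 3+3+1+1+1+1+1+1+1+1+1, 3+1+1+1+1+1+1+1+1+1+1+1+1, 1+1+1+1+1+1+1+1+1+1+1+1+1+1+1. There are 27. (Euler: this equals q(15), the number of distinct-part partitions.)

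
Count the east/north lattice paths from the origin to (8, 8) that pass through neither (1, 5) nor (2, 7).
Number of paths = 12024

Inclusion–exclusion. Total paths: C(16, 8) = 12870. Through P₁: C(6, 1)·C(10, 7) = 720. Through P₂: C(9, 2)·C(7, 6) = 252. Since P₁ is strictly southwest of P₂, a monotone path through both must visit P₁ then P₂; paths through both = C(6, 1)·C(3, 1)·C(7, 6) = 126. Avoid both = 12870 − 720 − 252 + 126 = 12024.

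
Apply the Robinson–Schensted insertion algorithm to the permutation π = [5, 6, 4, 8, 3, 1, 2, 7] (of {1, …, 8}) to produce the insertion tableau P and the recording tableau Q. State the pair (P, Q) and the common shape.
P = [1, 2, 7] / [3, 6, 8] / [4] / [5];  Q = [1, 2, 4] / [3, 7, 8] / [5] / [6];  common shape = (3, 3, 1, 1)

Row-insert the values π_1, π_2, … into P one at a time, bumping the leftmost entry strictly greater than the inserted value down to the next row. The recording tableau Q records, in position (i, j), the step at which that cell was added to P.
  Insert 5 (step 1): P = [5];  Q = [1]
  Insert 6 (step 2): P = [5, 6];  Q = [1, 2]
  Insert 4 (step 3): P = [4, 6] / [5];  Q = [1, 2] / [3]
  Insert 8 (step 4): P = [4, 6, 8] / [5];  Q = [1, 2, 4] / [3]
  Insert 3 (step 5): P = [3, 6, 8] / [4] / [5];  Q = [1, 2, 4] / [3] / [5]
  Insert 1 (step 6): P = [1, 6, 8] / [3] / [4] / [5];  Q = [1, 2, 4] / [3] / [5] / [6]
  Insert 2 (step 7): P = [1, 2, 8] / [3, 6] / [4] / [5];  Q = [1, 2, 4] / [3, 7] / [5] / [6]
  Insert 7 (step 8): P = [1, 2, 7] / [3, 6, 8] / [4] / [5];  Q = [1, 2, 4] / [3, 7, 8] / [5] / [6]
Final shape: (3, 3, 1, 1).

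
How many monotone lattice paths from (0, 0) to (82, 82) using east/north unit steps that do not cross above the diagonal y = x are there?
C_82 = 17526585015616776834735140517915655636396234280

These NE paths below the diagonal are counted by the Catalan number C_n = (1/(n + 1)) · C(2n, n). For n = 82: C_82 = (1/83) · C(164, 82) = 1454706556296192477283016662986999417820887445240/83 = 17526585015616776834735140517915655636396234280.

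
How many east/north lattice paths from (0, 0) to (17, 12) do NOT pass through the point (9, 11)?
Number of paths = 50384295

Total paths from (0, 0) to (17, 12): C(29, 17) = 51895935. Paths through (9, 11): (paths (0, 0) → (9, 11)) × (paths (9, 11) → (17, 12)) = C(20, 9) · C(9, 8) = 167960 · 9 = 1511640. Avoidance count = 51895935 − 1511640 = 50384295.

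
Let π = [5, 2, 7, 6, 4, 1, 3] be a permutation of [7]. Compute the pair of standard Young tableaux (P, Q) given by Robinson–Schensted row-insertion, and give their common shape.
P = [1, 3] / [2, 4] / [5, 6] / [7];  Q = [1, 3] / [2, 4] / [5, 7] / [6];  common shape = (2, 2, 2, 1)

Row-insert the values π_1, π_2, … into P one at a time, bumping the leftmost entry strictly greater than the inserted value down to the next row. The recording tableau Q records, in position (i, j), the step at which that cell was added to P.
  Insert 5 (step 1): P = [5];  Q = [1]
  Insert 2 (step 2): P = [2] / [5];  Q = [1] / [2]
  Insert 7 (step 3): P = [2, 7] / [5];  Q = [1, 3] / [2]
  Insert 6 (step 4): P = [2, 6] / [5, 7];  Q = [1, 3] / [2, 4]
  Insert 4 (step 5): P = [2, 4] / [5, 6] / [7];  Q = [1, 3] / [2, 4] / [5]
  Insert 1 (step 6): P = [1, 4] / [2, 6] / [5] / [7];  Q = [1, 3] / [2, 4] / [5] / [6]
  Insert 3 (step 7): P = [1, 3] / [2, 4] / [5, 6] / [7];  Q = [1, 3] / [2, 4] / [5, 7] / [6]
Final shape: (2, 2, 2, 1).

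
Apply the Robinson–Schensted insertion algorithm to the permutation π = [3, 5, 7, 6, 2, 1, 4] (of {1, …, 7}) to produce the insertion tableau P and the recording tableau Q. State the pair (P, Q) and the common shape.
P = [1, 4, 6] / [2, 5] / [3] / [7];  Q = [1, 2, 3] / [4, 7] / [5] / [6];  common shape = (3, 2, 1, 1)

Row-insert the values π_1, π_2, … into P one at a time, bumping the leftmost entry strictly greater than the inserted value down to the next row. The recording tableau Q records, in position (i, j), the step at which that cell was added to P.
  Insert 3 (step 1): P = [3];  Q = [1]
  Insert 5 (step 2): P = [3, 5];  Q = [1, 2]
  Insert 7 (step 3): P = [3, 5, 7];  Q = [1, 2, 3]
  Insert 6 (step 4): P = [3, 5, 6] / [7];  Q = [1, 2, 3] / [4]
  Insert 2 (step 5): P = [2, 5, 6] / [3] / [7];  Q = [1, 2, 3] / [4] / [5]
  Insert 1 (step 6): P = [1, 5, 6] / [2] / [3] / [7];  Q = [1, 2, 3] / [4] / [5] / [6]
  Insert 4 (step 7): P = [1, 4, 6] / [2, 5] / [3] / [7];  Q = [1, 2, 3] / [4, 7] / [5] / [6]
Final shape: (3, 2, 1, 1).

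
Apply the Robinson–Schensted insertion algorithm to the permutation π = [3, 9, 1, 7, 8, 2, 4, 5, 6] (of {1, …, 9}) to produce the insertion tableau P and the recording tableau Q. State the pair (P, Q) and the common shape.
P = [1, 2, 4, 5, 6] / [3, 7, 8] / [9];  Q = [1, 2, 5, 8, 9] / [3, 4, 7] / [6];  common shape = (5, 3, 1)

Row-insert the values π_1, π_2, … into P one at a time, bumping the leftmost entry strictly greater than the inserted value down to the next row. The recording tableau Q records, in position (i, j), the step at which that cell was added to P.
  Insert 3 (step 1): P = [3];  Q = [1]
  Insert 9 (step 2): P = [3, 9];  Q = [1, 2]
  Insert 1 (step 3): P = [1, 9] / [3];  Q = [1, 2] / [3]
  Insert 7 (step 4): P = [1, 7] / [3, 9];  Q = [1, 2] / [3, 4]
  Insert 8 (step 5): P = [1, 7, 8] / [3, 9];  Q = [1, 2, 5] / [3, 4]
  Insert 2 (step 6): P = [1, 2, 8] / [3, 7] / [9];  Q = [1, 2, 5] / [3, 4] / [6]
  Insert 4 (step 7): P = [1, 2, 4] / [3, 7, 8] / [9];  Q = [1, 2, 5] / [3, 4, 7] / [6]
  Insert 5 (step 8): P = [1, 2, 4, 5] / [3, 7, 8] / [9];  Q = [1, 2, 5, 8] / [3, 4, 7] / [6]
  Insert 6 (step 9): P = [1, 2, 4, 5, 6] / [3, 7, 8] / [9];  Q = [1, 2, 5, 8, 9] / [3, 4, 7] / [6]
Final shape: (5, 3, 1).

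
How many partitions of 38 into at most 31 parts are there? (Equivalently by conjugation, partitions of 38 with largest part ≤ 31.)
p(38, parts ≤ 31) = 25985

Use the recurrence p(n, m) = p(n, m−1) + p(n−m, m): either the largest part is < m (count p(n, m−1)) or the largest part is exactly m (remove one copy of m, count p(n−m, m)). With p(0, ·) = 1 this gives p(38, parts ≤ 31) = 25985. (By conjugating Young diagrams, this also counts partitions of 38 into at most 31 parts.)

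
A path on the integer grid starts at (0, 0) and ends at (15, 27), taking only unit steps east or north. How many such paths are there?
Number of paths = 98672427616

A monotone lattice path from (0, 0) to (15, 27) consists of 15 east steps and 27 north steps in some order, so it is determined by which 15 of the 42 steps are east. The count is C(42, 15) = 98672427616.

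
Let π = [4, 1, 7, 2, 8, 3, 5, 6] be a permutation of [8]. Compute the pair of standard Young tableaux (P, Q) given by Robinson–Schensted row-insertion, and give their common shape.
P = [1, 2, 3, 5, 6] / [4, 7, 8];  Q = [1, 3, 5, 7, 8] / [2, 4, 6];  common shape = (5, 3)

Row-insert the values π_1, π_2, … into P one at a time, bumping the leftmost entry strictly greater than the inserted value down to the next row. The recording tableau Q records, in position (i, j), the step at which that cell was added to P.
  Insert 4 (step 1): P = [4];  Q = [1]
  Insert 1 (step 2): P = [1] / [4];  Q = [1] / [2]
  Insert 7 (step 3): P = [1, 7] / [4];  Q = [1, 3] / [2]
  Insert 2 (step 4): P = [1, 2] / [4, 7];  Q = [1, 3] / [2, 4]
  Insert 8 (step 5): P = [1, 2, 8] / [4, 7];  Q = [1, 3, 5] / [2, 4]
  Insert 3 (step 6): P = [1, 2, 3] / [4, 7, 8];  Q = [1, 3, 5] / [2, 4, 6]
  Insert 5 (step 7): P = [1, 2, 3, 5] / [4, 7, 8];  Q = [1, 3, 5, 7] / [2, 4, 6]
  Insert 6 (step 8): P = [1, 2, 3, 5, 6] / [4, 7, 8];  Q = [1, 3, 5, 7, 8] / [2, 4, 6]
Final shape: (5, 3).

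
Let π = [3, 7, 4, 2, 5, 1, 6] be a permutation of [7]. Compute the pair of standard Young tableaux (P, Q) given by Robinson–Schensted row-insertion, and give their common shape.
P = [1, 4, 5, 6] / [2] / [3] / [7];  Q = [1, 2, 5, 7] / [3] / [4] / [6];  common shape = (4, 1, 1, 1)

Row-insert the values π_1, π_2, … into P one at a time, bumping the leftmost entry strictly greater than the inserted value down to the next row. The recording tableau Q records, in position (i, j), the step at which that cell was added to P.
  Insert 3 (step 1): P = [3];  Q = [1]
  Insert 7 (step 2): P = [3, 7];  Q = [1, 2]
  Insert 4 (step 3): P = [3, 4] / [7];  Q = [1, 2] / [3]
  Insert 2 (step 4): P = [2, 4] / [3] / [7];  Q = [1, 2] / [3] / [4]
  Insert 5 (step 5): P = [2, 4, 5] / [3] / [7];  Q = [1, 2, 5] / [3] / [4]
  Insert 1 (step 6): P = [1, 4, 5] / [2] / [3] / [7];  Q = [1, 2, 5] / [3] / [4] / [6]
  Insert 6 (step 7): P = [1, 4, 5, 6] / [2] / [3] / [7];  Q = [1, 2, 5, 7] / [3] / [4] / [6]
Final shape: (4, 1, 1, 1).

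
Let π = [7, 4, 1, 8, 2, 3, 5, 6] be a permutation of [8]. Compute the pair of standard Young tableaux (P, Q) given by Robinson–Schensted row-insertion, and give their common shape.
P = [1, 2, 3, 5, 6] / [4, 8] / [7];  Q = [1, 4, 6, 7, 8] / [2, 5] / [3];  common shape = (5, 2, 1)

Row-insert the values π_1, π_2, … into P one at a time, bumping the leftmost entry strictly greater than the inserted value down to the next row. The recording tableau Q records, in position (i, j), the step at which that cell was added to P.
  Insert 7 (step 1): P = [7];  Q = [1]
  Insert 4 (step 2): P = [4] / [7];  Q = [1] / [2]
  Insert 1 (step 3): P = [1] / [4] / [7];  Q = [1] / [2] / [3]
  Insert 8 (step 4): P = [1, 8] / [4] / [7];  Q = [1, 4] / [2] / [3]
  Insert 2 (step 5): P = [1, 2] / [4, 8] / [7];  Q = [1, 4] / [2, 5] / [3]
  Insert 3 (step 6): P = [1, 2, 3] / [4, 8] / [7];  Q = [1, 4, 6] / [2, 5] / [3]
  Insert 5 (step 7): P = [1, 2, 3, 5] / [4, 8] / [7];  Q = [1, 4, 6, 7] / [2, 5] / [3]
  Insert 6 (step 8): P = [1, 2, 3, 5, 6] / [4, 8] / [7];  Q = [1, 4, 6, 7, 8] / [2, 5] / [3]
Final shape: (5, 2, 1).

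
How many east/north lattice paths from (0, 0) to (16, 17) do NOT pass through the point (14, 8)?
Number of paths = 1149215760

Total paths from (0, 0) to (16, 17): C(33, 16) = 1166803110. Paths through (14, 8): (paths (0, 0) → (14, 8)) × (paths (14, 8) → (16, 17)) = C(22, 14) · C(11, 2) = 319770 · 55 = 17587350. Avoidance count = 1166803110 − 17587350 = 1149215760.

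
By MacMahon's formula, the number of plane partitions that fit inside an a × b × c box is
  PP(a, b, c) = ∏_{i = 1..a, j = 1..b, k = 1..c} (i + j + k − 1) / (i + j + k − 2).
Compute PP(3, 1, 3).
PP(3, 1, 3) = 20

Evaluate the triple product over i = 1..3, j = 1..1, k = 1..3. The factors are (2/1) · (3/2) · (4/3) · (3/2) · (4/3) · (5/4) · (4/3) · (5/4) · … (9 factors total). The numerators and denominators telescope so the product is an integer; carrying out the multiplication exactly gives PP(3, 1, 3) = 20.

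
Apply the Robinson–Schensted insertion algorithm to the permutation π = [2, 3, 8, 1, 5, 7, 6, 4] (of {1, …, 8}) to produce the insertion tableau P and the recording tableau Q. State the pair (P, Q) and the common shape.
P = [1, 3, 4, 6] / [2, 5] / [7] / [8];  Q = [1, 2, 3, 6] / [4, 5] / [7] / [8];  common shape = (4, 2, 1, 1)

Row-insert the values π_1, π_2, … into P one at a time, bumping the leftmost entry strictly greater than the inserted value down to the next row. The recording tableau Q records, in position (i, j), the step at which that cell was added to P.
  Insert 2 (step 1): P = [2];  Q = [1]
  Insert 3 (step 2): P = [2, 3];  Q = [1, 2]
  Insert 8 (step 3): P = [2, 3, 8];  Q = [1, 2, 3]
  Insert 1 (step 4): P = [1, 3, 8] / [2];  Q = [1, 2, 3] / [4]
  Insert 5 (step 5): P = [1, 3, 5] / [2, 8];  Q = [1, 2, 3] / [4, 5]
  Insert 7 (step 6): P = [1, 3, 5, 7] / [2, 8];  Q = [1, 2, 3, 6] / [4, 5]
  Insert 6 (step 7): P = [1, 3, 5, 6] / [2, 7] / [8];  Q = [1, 2, 3, 6] / [4, 5] / [7]
  Insert 4 (step 8): P = [1, 3, 4, 6] / [2, 5] / [7] / [8];  Q = [1, 2, 3, 6] / [4, 5] / [7] / [8]
Final shape: (4, 2, 1, 1).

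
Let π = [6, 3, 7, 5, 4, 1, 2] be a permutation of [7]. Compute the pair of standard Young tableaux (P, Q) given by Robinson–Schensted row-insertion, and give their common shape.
P = [1, 2] / [3, 4] / [5, 7] / [6];  Q = [1, 3] / [2, 4] / [5, 7] / [6];  common shape = (2, 2, 2, 1)

Row-insert the values π_1, π_2, … into P one at a time, bumping the leftmost entry strictly greater than the inserted value down to the next row. The recording tableau Q records, in position (i, j), the step at which that cell was added to P.
  Insert 6 (step 1): P = [6];  Q = [1]
  Insert 3 (step 2): P = [3] / [6];  Q = [1] / [2]
  Insert 7 (step 3): P = [3, 7] / [6];  Q = [1, 3] / [2]
  Insert 5 (step 4): P = [3, 5] / [6, 7];  Q = [1, 3] / [2, 4]
  Insert 4 (step 5): P = [3, 4] / [5, 7] / [6];  Q = [1, 3] / [2, 4] / [5]
  Insert 1 (step 6): P = [1, 4] / [3, 7] / [5] / [6];  Q = [1, 3] / [2, 4] / [5] / [6]
  Insert 2 (step 7): P = [1, 2] / [3, 4] / [5, 7] / [6];  Q = [1, 3] / [2, 4] / [5, 7] / [6]
Final shape: (2, 2, 2, 1).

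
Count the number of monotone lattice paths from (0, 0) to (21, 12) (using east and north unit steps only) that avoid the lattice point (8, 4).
Number of paths = 254089770

Total paths from (0, 0) to (21, 12): C(33, 21) = 354817320. Paths through (8, 4): (paths (0, 0) → (8, 4)) × (paths (8, 4) → (21, 12)) = C(12, 8) · C(21, 13) = 495 · 203490 = 100727550. Avoidance count = 354817320 − 100727550 = 254089770.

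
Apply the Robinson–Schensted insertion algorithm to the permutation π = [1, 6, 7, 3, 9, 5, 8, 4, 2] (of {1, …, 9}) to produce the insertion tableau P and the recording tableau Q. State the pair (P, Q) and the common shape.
P = [1, 2, 4, 8] / [3, 7, 9] / [5] / [6];  Q = [1, 2, 3, 5] / [4, 6, 7] / [8] / [9];  common shape = (4, 3, 1, 1)

Row-insert the values π_1, π_2, … into P one at a time, bumping the leftmost entry strictly greater than the inserted value down to the next row. The recording tableau Q records, in position (i, j), the step at which that cell was added to P.
  Insert 1 (step 1): P = [1];  Q = [1]
  Insert 6 (step 2): P = [1, 6];  Q = [1, 2]
  Insert 7 (step 3): P = [1, 6, 7];  Q = [1, 2, 3]
  Insert 3 (step 4): P = [1, 3, 7] / [6];  Q = [1, 2, 3] / [4]
  Insert 9 (step 5): P = [1, 3, 7, 9] / [6];  Q = [1, 2, 3, 5] / [4]
  Insert 5 (step 6): P = [1, 3, 5, 9] / [6, 7];  Q = [1, 2, 3, 5] / [4, 6]
  Insert 8 (step 7): P = [1, 3, 5, 8] / [6, 7, 9];  Q = [1, 2, 3, 5] / [4, 6, 7]
  Insert 4 (step 8): P = [1, 3, 4, 8] / [5, 7, 9] / [6];  Q = [1, 2, 3, 5] / [4, 6, 7] / [8]
  Insert 2 (step 9): P = [1, 2, 4, 8] / [3, 7, 9] / [5] / [6];  Q = [1, 2, 3, 5] / [4, 6, 7] / [8] / [9]
Final shape: (4, 3, 1, 1).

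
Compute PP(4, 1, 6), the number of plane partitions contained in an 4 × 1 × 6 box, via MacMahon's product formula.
PP(4, 1, 6) = 210

Evaluate the triple product over i = 1..4, j = 1..1, k = 1..6. The factors are (2/1) · (3/2) · (4/3) · (5/4) · (6/5) · (7/6) · (3/2) · (4/3) · … (24 factors total). The numerators and denominators telescope so the product is an integer; carrying out the multiplication exactly gives PP(4, 1, 6) = 210.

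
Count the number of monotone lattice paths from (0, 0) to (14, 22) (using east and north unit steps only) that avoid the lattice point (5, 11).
Number of paths = 3062647920

Total paths from (0, 0) to (14, 22): C(36, 14) = 3796297200. Paths through (5, 11): (paths (0, 0) → (5, 11)) × (paths (5, 11) → (14, 22)) = C(16, 5) · C(20, 9) = 4368 · 167960 = 733649280. Avoidance count = 3796297200 − 733649280 = 3062647920.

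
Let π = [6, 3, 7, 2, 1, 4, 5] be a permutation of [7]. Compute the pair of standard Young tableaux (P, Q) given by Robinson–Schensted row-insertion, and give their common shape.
P = [1, 4, 5] / [2, 7] / [3] / [6];  Q = [1, 3, 7] / [2, 6] / [4] / [5];  common shape = (3, 2, 1, 1)

Row-insert the values π_1, π_2, … into P one at a time, bumping the leftmost entry strictly greater than the inserted value down to the next row. The recording tableau Q records, in position (i, j), the step at which that cell was added to P.
  Insert 6 (step 1): P = [6];  Q = [1]
  Insert 3 (step 2): P = [3] / [6];  Q = [1] / [2]
  Insert 7 (step 3): P = [3, 7] / [6];  Q = [1, 3] / [2]
  Insert 2 (step 4): P = [2, 7] / [3] / [6];  Q = [1, 3] / [2] / [4]
  Insert 1 (step 5): P = [1, 7] / [2] / [3] / [6];  Q = [1, 3] / [2] / [4] / [5]
  Insert 4 (step 6): P = [1, 4] / [2, 7] / [3] / [6];  Q = [1, 3] / [2, 6] / [4] / [5]
  Insert 5 (step 7): P = [1, 4, 5] / [2, 7] / [3] / [6];  Q = [1, 3, 7] / [2, 6] / [4] / [5]
Final shape: (3, 2, 1, 1).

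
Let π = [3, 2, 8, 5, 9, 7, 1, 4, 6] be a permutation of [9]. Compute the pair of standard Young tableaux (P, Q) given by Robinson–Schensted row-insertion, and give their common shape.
P = [1, 4, 6] / [2, 5, 7] / [3, 8, 9];  Q = [1, 3, 5] / [2, 4, 6] / [7, 8, 9];  common shape = (3, 3, 3)

Row-insert the values π_1, π_2, … into P one at a time, bumping the leftmost entry strictly greater than the inserted value down to the next row. The recording tableau Q records, in position (i, j), the step at which that cell was added to P.
  Insert 3 (step 1): P = [3];  Q = [1]
  Insert 2 (step 2): P = [2] / [3];  Q = [1] / [2]
  Insert 8 (step 3): P = [2, 8] / [3];  Q = [1, 3] / [2]
  Insert 5 (step 4): P = [2, 5] / [3, 8];  Q = [1, 3] / [2, 4]
  Insert 9 (step 5): P = [2, 5, 9] / [3, 8];  Q = [1, 3, 5] / [2, 4]
  Insert 7 (step 6): P = [2, 5, 7] / [3, 8, 9];  Q = [1, 3, 5] / [2, 4, 6]
  Insert 1 (step 7): P = [1, 5, 7] / [2, 8, 9] / [3];  Q = [1, 3, 5] / [2, 4, 6] / [7]
  Insert 4 (step 8): P = [1, 4, 7] / [2, 5, 9] / [3, 8];  Q = [1, 3, 5] / [2, 4, 6] / [7, 8]
  Insert 6 (step 9): P = [1, 4, 6] / [2, 5, 7] / [3, 8, 9];  Q = [1, 3, 5] / [2, 4, 6] / [7, 8, 9]
Final shape: (3, 3, 3).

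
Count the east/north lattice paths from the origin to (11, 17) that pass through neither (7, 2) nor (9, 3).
Number of paths = 21321204

Inclusion–exclusion. Total paths: C(28, 11) = 21474180. Through P₁: C(9, 7)·C(19, 4) = 139536. Through P₂: C(12, 9)·C(16, 2) = 26400. Since P₁ is strictly southwest of P₂, a monotone path through both must visit P₁ then P₂; paths through both = C(9, 7)·C(3, 2)·C(16, 2) = 12960. Avoid both = 21474180 − 139536 − 26400 + 12960 = 21321204.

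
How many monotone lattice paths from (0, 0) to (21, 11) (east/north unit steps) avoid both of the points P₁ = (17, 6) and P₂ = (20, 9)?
Number of paths = 92316963

Inclusion–exclusion. Total paths: C(32, 21) = 129024480. Through P₁: C(23, 17)·C(9, 4) = 12719322. Through P₂: C(29, 20)·C(3, 1) = 30045015. Since P₁ is strictly southwest of P₂, a monotone path through both must visit P₁ then P₂; paths through both = C(23, 17)·C(6, 3)·C(3, 1) = 6056820. Avoid both = 129024480 − 12719322 − 30045015 + 6056820 = 92316963.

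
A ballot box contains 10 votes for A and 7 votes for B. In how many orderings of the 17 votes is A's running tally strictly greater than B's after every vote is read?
Strict-lead orderings = 3432

Total orderings of the 17 votes with 10 for A: C(17, 10) = 19448. By the Bertrand ballot formula (Cycle Lemma / reflection principle), the number of orderings in which A is strictly ahead of B throughout is (p − q)/(p + q) · C(p + q, p) = (10 − 7)/(10 + 7) · 19448 = 3432.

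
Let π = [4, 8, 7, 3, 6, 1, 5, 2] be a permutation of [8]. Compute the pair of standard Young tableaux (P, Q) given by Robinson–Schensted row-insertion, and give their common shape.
P = [1, 2] / [3, 5] / [4, 6] / [7] / [8];  Q = [1, 2] / [3, 5] / [4, 7] / [6] / [8];  common shape = (2, 2, 2, 1, 1)

Row-insert the values π_1, π_2, … into P one at a time, bumping the leftmost entry strictly greater than the inserted value down to the next row. The recording tableau Q records, in position (i, j), the step at which that cell was added to P.
  Insert 4 (step 1): P = [4];  Q = [1]
  Insert 8 (step 2): P = [4, 8];  Q = [1, 2]
  Insert 7 (step 3): P = [4, 7] / [8];  Q = [1, 2] / [3]
  Insert 3 (step 4): P = [3, 7] / [4] / [8];  Q = [1, 2] / [3] / [4]
  Insert 6 (step 5): P = [3, 6] / [4, 7] / [8];  Q = [1, 2] / [3, 5] / [4]
  Insert 1 (step 6): P = [1, 6] / [3, 7] / [4] / [8];  Q = [1, 2] / [3, 5] / [4] / [6]
  Insert 5 (step 7): P = [1, 5] / [3, 6] / [4, 7] / [8];  Q = [1, 2] / [3, 5] / [4, 7] / [6]
  Insert 2 (step 8): P = [1, 2] / [3, 5] / [4, 6] / [7] / [8];  Q = [1, 2] / [3, 5] / [4, 7] / [6] / [8]
Final shape: (2, 2, 2, 1, 1).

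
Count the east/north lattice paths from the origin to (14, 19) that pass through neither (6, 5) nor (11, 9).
Number of paths = 639687532

Inclusion–exclusion. Total paths: C(33, 14) = 818809200. Through P₁: C(11, 6)·C(22, 8) = 147733740. Through P₂: C(20, 11)·C(13, 3) = 48036560. Since P₁ is strictly southwest of P₂, a monotone path through both must visit P₁ then P₂; paths through both = C(11, 6)·C(9, 5)·C(13, 3) = 16648632. Avoid both = 818809200 − 147733740 − 48036560 + 16648632 = 639687532.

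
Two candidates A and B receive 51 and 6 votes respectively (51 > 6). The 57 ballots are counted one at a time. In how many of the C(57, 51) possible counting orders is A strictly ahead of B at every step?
Strict-lead orderings = 28648620

Total orderings of the 57 votes with 51 for A: C(57, 51) = 36288252. By the Bertrand ballot formula (Cycle Lemma / reflection principle), the number of orderings in which A is strictly ahead of B throughout is (p − q)/(p + q) · C(p + q, p) = (51 − 6)/(51 + 6) · 36288252 = 28648620.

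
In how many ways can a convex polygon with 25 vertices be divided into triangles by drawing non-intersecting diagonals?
C_23 = 343059613650

These polygon triangulations are counted by the Catalan number C_n = (1/(n + 1)) · C(2n, n). For n = 23: C_23 = (1/24) · C(46, 23) = 8233430727600/24 = 343059613650.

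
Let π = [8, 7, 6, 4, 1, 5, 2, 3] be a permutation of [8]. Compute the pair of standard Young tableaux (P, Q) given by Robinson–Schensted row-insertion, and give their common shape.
P = [1, 2, 3] / [4, 5] / [6] / [7] / [8];  Q = [1, 6, 8] / [2, 7] / [3] / [4] / [5];  common shape = (3, 2, 1, 1, 1)

Row-insert the values π_1, π_2, … into P one at a time, bumping the leftmost entry strictly greater than the inserted value down to the next row. The recording tableau Q records, in position (i, j), the step at which that cell was added to P.
  Insert 8 (step 1): P = [8];  Q = [1]
  Insert 7 (step 2): P = [7] / [8];  Q = [1] / [2]
  Insert 6 (step 3): P = [6] / [7] / [8];  Q = [1] / [2] / [3]
  Insert 4 (step 4): P = [4] / [6] / [7] / [8];  Q = [1] / [2] / [3] / [4]
  Insert 1 (step 5): P = [1] / [4] / [6] / [7] / [8];  Q = [1] / [2] / [3] / [4] / [5]
  Insert 5 (step 6): P = [1, 5] / [4] / [6] / [7] / [8];  Q = [1, 6] / [2] / [3] / [4] / [5]
  Insert 2 (step 7): P = [1, 2] / [4, 5] / [6] / [7] / [8];  Q = [1, 6] / [2, 7] / [3] / [4] / [5]
  Insert 3 (step 8): P = [1, 2, 3] / [4, 5] / [6] / [7] / [8];  Q = [1, 6, 8] / [2, 7] / [3] / [4] / [5]
Final shape: (3, 2, 1, 1, 1).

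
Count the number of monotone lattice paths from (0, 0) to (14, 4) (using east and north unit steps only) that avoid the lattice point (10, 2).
Number of paths = 2070

Total paths from (0, 0) to (14, 4): C(18, 14) = 3060. Paths through (10, 2): (paths (0, 0) → (10, 2)) × (paths (10, 2) → (14, 4)) = C(12, 10) · C(6, 4) = 66 · 15 = 990. Avoidance count = 3060 − 990 = 2070.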